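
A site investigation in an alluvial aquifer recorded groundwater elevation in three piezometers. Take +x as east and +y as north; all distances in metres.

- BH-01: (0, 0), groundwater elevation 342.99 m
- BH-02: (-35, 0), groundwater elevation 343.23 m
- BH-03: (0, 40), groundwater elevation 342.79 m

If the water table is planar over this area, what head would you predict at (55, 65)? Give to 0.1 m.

∂h/∂x = (343.23 − 342.99) / (-35 − 0) = -0.006857
∂h/∂y = (342.79 − 342.99) / (40 − 0) = -0.005000
h(55, 65) = 342.99 + (-0.006857)·(55) + (-0.005000)·(65) = 342.99 -0.377 -0.325 = 342.288 m.

342.3 m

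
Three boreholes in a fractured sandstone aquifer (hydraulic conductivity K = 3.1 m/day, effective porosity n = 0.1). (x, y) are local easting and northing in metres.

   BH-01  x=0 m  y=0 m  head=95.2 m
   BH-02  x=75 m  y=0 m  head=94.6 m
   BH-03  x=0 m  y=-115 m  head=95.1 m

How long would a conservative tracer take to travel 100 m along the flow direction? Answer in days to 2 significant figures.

∂h/∂x = (94.6 − 95.2) / (75 − 0) = -0.008000
∂h/∂y = (95.1 − 95.2) / (-115 − 0) = +0.0008696
|∇h| = √(-0.008000² + 0.0008696²) = 0.008047
Seepage velocity v = K·i/n = 3.1 × 0.008047 / 0.1 = 0.2495 m/day.
t = 100 / 0.2495 = 400.8 days.

400 days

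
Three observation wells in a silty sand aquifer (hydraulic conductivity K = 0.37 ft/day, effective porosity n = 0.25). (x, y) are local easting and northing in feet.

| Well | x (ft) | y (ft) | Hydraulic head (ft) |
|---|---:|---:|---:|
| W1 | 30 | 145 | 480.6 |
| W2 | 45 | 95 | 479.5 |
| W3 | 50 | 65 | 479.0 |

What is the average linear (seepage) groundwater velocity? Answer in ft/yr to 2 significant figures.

22 ft/yr

Three-point gradient (reference W1): Δ to W2 = (15, -50, -1.1), Δ to W3 = (20, -80, -1.6).
∂h/∂x = -0.04000, ∂h/∂y = +0.010000 (det = -200).
|∇h| = √(-0.04000² + 0.010000²) = 0.04123
Seepage velocity v = K·i/n = 0.37 × 0.04123 / 0.25 = 0.06102 ft/day = 22.29 ft/yr.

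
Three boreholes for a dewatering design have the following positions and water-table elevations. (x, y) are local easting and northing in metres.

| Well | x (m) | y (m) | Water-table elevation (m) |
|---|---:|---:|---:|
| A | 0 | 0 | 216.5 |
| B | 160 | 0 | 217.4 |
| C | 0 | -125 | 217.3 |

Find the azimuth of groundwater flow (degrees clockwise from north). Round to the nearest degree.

319°

∂h/∂x = (217.4 − 216.5) / (160 − 0) = +0.005625
∂h/∂y = (217.3 − 216.5) / (-125 − 0) = -0.006400
Flow direction (−∇h) has components (-0.005625 E, +0.006400 N).
Azimuth = atan2(E, N) = atan2(-0.005625, +0.006400) = 318.7° ≈ 319°.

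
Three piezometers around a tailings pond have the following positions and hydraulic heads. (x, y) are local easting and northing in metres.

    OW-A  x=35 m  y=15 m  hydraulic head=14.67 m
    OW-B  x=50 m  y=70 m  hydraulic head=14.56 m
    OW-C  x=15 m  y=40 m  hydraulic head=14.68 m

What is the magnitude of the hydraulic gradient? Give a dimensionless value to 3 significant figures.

0.00263

With h = a·x + b·y + c and OW-A as origin, the differences give:
  15·a + 55·b = -0.11
  (-20)·a + 25·b = +0.01
Eliminate b (×25 and ×55, subtract): 1475·a = -3.300 → a = ∂h/∂x = -0.002237
Back-substitute: b = ∂h/∂y = -0.001390.
|∇h| = √(-0.002237² + -0.001390²) = 0.002634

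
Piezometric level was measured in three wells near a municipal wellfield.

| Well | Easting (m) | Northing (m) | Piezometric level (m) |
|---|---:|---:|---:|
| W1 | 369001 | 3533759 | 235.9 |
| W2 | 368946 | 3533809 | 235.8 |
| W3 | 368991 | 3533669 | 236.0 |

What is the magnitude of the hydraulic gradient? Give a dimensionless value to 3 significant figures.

0.00140

With h = a·x + b·y + c and W1 as origin, the differences give:
  (-55)·a + 50·b = -0.1
  (-10)·a + (-90)·b = +0.1
Eliminate b (×(-90) and ×50, subtract): 5450·a = 4.00 → a = ∂h/∂x = +0.0007339
Back-substitute: b = ∂h/∂y = -0.001193.
|∇h| = √(0.0007339² + -0.001193²) = 0.001401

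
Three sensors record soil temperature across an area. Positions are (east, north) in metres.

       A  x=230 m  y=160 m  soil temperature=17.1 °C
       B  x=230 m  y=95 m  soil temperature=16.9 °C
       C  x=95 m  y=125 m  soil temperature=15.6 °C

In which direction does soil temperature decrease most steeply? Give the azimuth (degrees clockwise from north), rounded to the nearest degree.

Taking A as reference: B−A = (0, -65, -0.2); C−A = (-135, -35, -1.5).
Determinant of the coordinate differences = 0·(-35) − (-135)·(-65) = -8775.
∂T/∂x = [(-0.2)·(-35) − (-1.5)·(-65)] / -8775 = +0.01031
∂T/∂y = [0·(-1.5) − (-135)·(-0.2)] / -8775 = +0.003077
Steepest decrease is along −∇f: components (-0.01031 E, -0.003077 N).
Azimuth = atan2(-0.01031, -0.003077) = 253.4° ≈ 253°.

253°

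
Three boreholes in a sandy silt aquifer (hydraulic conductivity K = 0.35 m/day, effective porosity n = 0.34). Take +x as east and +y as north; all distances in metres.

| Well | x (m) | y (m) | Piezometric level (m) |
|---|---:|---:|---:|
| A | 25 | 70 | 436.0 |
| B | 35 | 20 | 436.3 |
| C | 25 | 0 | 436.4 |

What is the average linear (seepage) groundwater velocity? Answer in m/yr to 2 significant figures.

With h = a·x + b·y + c and A as origin, the differences give:
  10·a + (-50)·b = +0.3
  0·a + (-70)·b = +0.4
Eliminate b (×(-70) and ×(-50), subtract): -700·a = -1.00 → a = ∂h/∂x = +0.001429
Back-substitute: b = ∂h/∂y = -0.005714.
|∇h| = √(0.001429² + -0.005714²) = 0.00589
Seepage velocity v = K·i/n = 0.35 × 0.00589 / 0.34 = 0.006063 m/day = 2.215 m/yr.

2.2 m/yr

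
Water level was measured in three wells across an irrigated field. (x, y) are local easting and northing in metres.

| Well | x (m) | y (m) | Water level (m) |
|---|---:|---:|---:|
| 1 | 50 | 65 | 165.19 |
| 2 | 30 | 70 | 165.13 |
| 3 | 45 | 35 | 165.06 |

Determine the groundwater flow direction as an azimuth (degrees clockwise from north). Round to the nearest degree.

227°

Taking 1 as reference: 2−1 = (-20, 5, -0.06); 3−1 = (-5, -30, -0.13).
Solve a·Δx + b·Δy = Δh: det = (-20)·(-30) − (-5)·5 = 625.
∂h/∂x = [(-0.06)·(-30) − (-0.13)·5] / 625 = +0.003920
∂h/∂y = [(-20)·(-0.13) − (-5)·(-0.06)] / 625 = +0.003680
Flow direction (−∇h) has components (-0.003920 E, -0.003680 N).
Azimuth = atan2(E, N) = atan2(-0.003920, -0.003680) = 226.8° ≈ 227°.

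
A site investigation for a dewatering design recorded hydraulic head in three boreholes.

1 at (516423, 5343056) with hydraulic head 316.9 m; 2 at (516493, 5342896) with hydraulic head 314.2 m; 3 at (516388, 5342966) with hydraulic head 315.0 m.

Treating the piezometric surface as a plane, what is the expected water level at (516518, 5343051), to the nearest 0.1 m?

With h = a·x + b·y + c and 1 as origin, the differences give:
  70·a + (-160)·b = -2.7
  (-35)·a + (-90)·b = -1.9
Eliminate b (×(-90) and ×(-160), subtract): -11900·a = -61.00 → a = ∂h/∂x = +0.005126
Back-substitute: b = ∂h/∂y = +0.01912.
h(516518, 5343051) = 316.9 + (+0.005126)·(95) + (+0.01912)·(-5) = 316.9 +0.487 -0.096 = 317.291 m.

317.3 m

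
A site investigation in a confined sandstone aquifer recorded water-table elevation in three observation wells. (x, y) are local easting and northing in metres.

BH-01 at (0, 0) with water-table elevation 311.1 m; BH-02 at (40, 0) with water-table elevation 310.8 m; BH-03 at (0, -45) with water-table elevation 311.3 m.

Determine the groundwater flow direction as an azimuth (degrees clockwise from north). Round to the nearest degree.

059°

∂h/∂x = (310.8 − 311.1) / (40 − 0) = -0.007500
∂h/∂y = (311.3 − 311.1) / (-45 − 0) = -0.004444
Flow direction (−∇h) has components (+0.007500 E, +0.004444 N).
Azimuth = atan2(E, N) = atan2(+0.007500, +0.004444) = 59.3° ≈ 059°.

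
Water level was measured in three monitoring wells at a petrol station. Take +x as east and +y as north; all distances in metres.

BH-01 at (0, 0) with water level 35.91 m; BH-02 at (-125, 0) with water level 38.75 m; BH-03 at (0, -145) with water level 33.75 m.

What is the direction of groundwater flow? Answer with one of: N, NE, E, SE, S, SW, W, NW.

SE

∂h/∂x = (38.75 − 35.91) / (-125 − 0) = -0.02272
∂h/∂y = (33.75 − 35.91) / (-145 − 0) = +0.01490
Flow = −∇h = (+0.02272 east, -0.01490 north), which points southeast.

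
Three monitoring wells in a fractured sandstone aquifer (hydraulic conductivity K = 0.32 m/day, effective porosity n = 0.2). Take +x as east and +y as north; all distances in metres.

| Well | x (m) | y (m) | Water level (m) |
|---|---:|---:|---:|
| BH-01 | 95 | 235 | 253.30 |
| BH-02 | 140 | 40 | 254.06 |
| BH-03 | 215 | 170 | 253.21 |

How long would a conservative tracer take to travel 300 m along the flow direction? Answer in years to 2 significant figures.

90 years

With h = a·x + b·y + c and BH-01 as origin, the differences give:
  45·a + (-195)·b = +0.76
  120·a + (-65)·b = -0.09
Eliminate b (×(-65) and ×(-195), subtract): 20475·a = -66.950 → a = ∂h/∂x = -0.003270
Back-substitute: b = ∂h/∂y = -0.004652.
|∇h| = √(-0.003270² + -0.004652²) = 0.005686
Seepage velocity v = K·i/n = 0.32 × 0.005686 / 0.2 = 0.009098 m/day.
t = 300 / 0.009098 = 3.297e+04 days = 90.3 years.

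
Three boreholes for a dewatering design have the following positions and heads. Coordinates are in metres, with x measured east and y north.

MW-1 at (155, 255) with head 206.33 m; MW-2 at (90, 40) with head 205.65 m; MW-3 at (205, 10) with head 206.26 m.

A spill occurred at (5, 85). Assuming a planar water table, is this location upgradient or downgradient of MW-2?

downgradient

Taking MW-1 as reference: MW-2−MW-1 = (-65, -215, -0.68); MW-3−MW-1 = (50, -245, -0.07).
Solve a·Δx + b·Δy = Δh: det = (-65)·(-245) − 50·(-215) = 26675.
∂h/∂x = [(-0.68)·(-245) − (-0.07)·(-215)] / 26675 = +0.005681
∂h/∂y = [(-65)·(-0.07) − 50·(-0.68)] / 26675 = +0.001445
Head at (5, 85) = 206.33 + (+0.005681)·(-150) + (+0.001445)·(-170) = 205.23 m.
That is lower than the 205.65 m at MW-2, so the point is downgradient.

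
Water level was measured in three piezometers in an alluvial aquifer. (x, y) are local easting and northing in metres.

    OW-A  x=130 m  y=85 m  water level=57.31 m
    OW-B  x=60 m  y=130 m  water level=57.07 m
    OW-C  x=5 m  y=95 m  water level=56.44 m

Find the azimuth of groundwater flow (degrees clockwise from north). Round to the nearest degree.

230°

Three-point gradient (reference OW-A): Δ to OW-B = (-70, 45, -0.24), Δ to OW-C = (-125, 10, -0.87).
∂h/∂x = +0.007462, ∂h/∂y = +0.006274 (det = 4925).
Flow direction (−∇h) has components (-0.007462 E, -0.006274 N).
Azimuth = atan2(E, N) = atan2(-0.007462, -0.006274) = 229.9° ≈ 230°.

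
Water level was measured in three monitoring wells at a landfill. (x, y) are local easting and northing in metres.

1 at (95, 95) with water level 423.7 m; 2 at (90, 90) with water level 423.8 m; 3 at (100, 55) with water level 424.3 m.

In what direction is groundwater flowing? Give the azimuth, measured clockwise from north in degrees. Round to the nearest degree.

016°

Differences from 1: to 2 (Δx, Δy, Δh) = (-5, -5, +0.1); to 3 = (5, -40, +0.6).
Solve a·Δx + b·Δy = Δh: det = (-5)·(-40) − 5·(-5) = 225.
∂h/∂x = [(+0.1)·(-40) − (+0.6)·(-5)] / 225 = -0.004444
∂h/∂y = [(-5)·(+0.6) − 5·(+0.1)] / 225 = -0.01556
Flow direction (−∇h) has components (+0.004444 E, +0.01556 N).
Azimuth = atan2(E, N) = atan2(+0.004444, +0.01556) = 15.9° ≈ 016°.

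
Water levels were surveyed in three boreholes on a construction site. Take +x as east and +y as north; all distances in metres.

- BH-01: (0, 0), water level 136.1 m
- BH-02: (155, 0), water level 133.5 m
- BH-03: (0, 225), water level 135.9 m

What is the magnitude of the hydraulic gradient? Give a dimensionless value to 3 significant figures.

∂h/∂x = (133.5 − 136.1) / (155 − 0) = -0.01677
∂h/∂y = (135.9 − 136.1) / (225 − 0) = -0.0008889
|∇h| = √(-0.01677² + -0.0008889²) = 0.01679

0.0168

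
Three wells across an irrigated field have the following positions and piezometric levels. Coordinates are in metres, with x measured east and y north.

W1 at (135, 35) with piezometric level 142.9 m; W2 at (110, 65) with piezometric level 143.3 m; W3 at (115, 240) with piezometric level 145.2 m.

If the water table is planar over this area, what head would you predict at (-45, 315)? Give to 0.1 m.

146.5 m

Differences from W1: to W2 (Δx, Δy, Δh) = (-25, 30, +0.4); to W3 = (-20, 205, +2.3).
Solve a·Δx + b·Δy = Δh: det = (-25)·205 − (-20)·30 = -4525.
∂h/∂x = [(+0.4)·205 − (+2.3)·30] / -4525 = -0.002873
∂h/∂y = [(-25)·(+2.3) − (-20)·(+0.4)] / -4525 = +0.01094
h(-45, 315) = 142.9 + (-0.002873)·(-180) + (+0.01094)·(280) = 142.9 +0.517 +3.063 = 146.480 m.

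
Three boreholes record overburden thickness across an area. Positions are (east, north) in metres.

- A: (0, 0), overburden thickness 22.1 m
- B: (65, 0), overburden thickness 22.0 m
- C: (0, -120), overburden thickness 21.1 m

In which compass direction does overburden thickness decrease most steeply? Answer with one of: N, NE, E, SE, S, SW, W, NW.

S

∂d/∂x = (22.0 − 22.1) / (65 − 0) = -0.001538
∂d/∂y = (21.1 − 22.1) / (-120 − 0) = +0.008333
Steepest decrease is along −∇f = (+0.001538 E, -0.008333 N) → south.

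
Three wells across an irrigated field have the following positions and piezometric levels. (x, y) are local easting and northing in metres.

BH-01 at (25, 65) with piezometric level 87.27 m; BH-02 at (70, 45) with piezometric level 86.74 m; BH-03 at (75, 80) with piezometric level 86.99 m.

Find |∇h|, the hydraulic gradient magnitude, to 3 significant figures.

0.0116

Taking BH-01 as reference: BH-02−BH-01 = (45, -20, -0.53); BH-03−BH-01 = (50, 15, -0.28).
Solve a·Δx + b·Δy = Δh: det = 45·15 − 50·(-20) = 1675.
∂h/∂x = [(-0.53)·15 − (-0.28)·(-20)] / 1675 = -0.008090
∂h/∂y = [45·(-0.28) − 50·(-0.53)] / 1675 = +0.008299
|∇h| = √(-0.008090² + 0.008299²) = 0.01159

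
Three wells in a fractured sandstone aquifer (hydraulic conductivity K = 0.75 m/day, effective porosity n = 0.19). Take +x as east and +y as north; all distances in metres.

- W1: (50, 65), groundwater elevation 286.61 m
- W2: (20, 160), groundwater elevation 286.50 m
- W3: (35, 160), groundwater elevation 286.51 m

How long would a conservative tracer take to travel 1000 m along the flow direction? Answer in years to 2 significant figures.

600 years

Three-point gradient (reference W1): Δ to W2 = (-30, 95, -0.11), Δ to W3 = (-15, 95, -0.10).
∂h/∂x = +0.0006667, ∂h/∂y = -0.0009474 (det = -1425).
|∇h| = √(0.0006667² + -0.0009474²) = 0.001158
Seepage velocity v = K·i/n = 0.75 × 0.001158 / 0.19 = 0.004571 m/day.
t = 1000 / 0.004571 = 2.188e+05 days = 599 years.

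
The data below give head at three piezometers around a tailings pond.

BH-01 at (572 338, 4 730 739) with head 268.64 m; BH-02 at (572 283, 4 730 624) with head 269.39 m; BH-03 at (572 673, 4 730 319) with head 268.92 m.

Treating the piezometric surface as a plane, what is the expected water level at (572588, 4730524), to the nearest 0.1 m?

268.4 m

Differences from BH-01: to BH-02 (Δx, Δy, Δh) = (-55, -115, +0.75); to BH-03 = (335, -420, +0.28).
Solve a·Δx + b·Δy = Δh: det = (-55)·(-420) − 335·(-115) = 61625.
∂h/∂x = [(+0.75)·(-420) − (+0.28)·(-115)] / 61625 = -0.004589
∂h/∂y = [(-55)·(+0.28) − 335·(+0.75)] / 61625 = -0.004327
h(572588, 4730524) = 268.64 + (-0.004589)·(250) + (-0.004327)·(-215) = 268.64 -1.147 +0.930 = 268.423 m.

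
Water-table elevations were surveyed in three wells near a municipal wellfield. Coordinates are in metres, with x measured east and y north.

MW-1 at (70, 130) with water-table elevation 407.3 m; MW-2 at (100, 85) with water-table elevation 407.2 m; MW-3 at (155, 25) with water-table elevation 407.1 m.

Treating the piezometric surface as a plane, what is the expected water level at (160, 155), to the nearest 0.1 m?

407.6 m

Taking MW-1 as reference: MW-2−MW-1 = (30, -45, -0.1); MW-3−MW-1 = (85, -105, -0.2).
Solve a·Δx + b·Δy = Δh: det = 30·(-105) − 85·(-45) = 675.
∂h/∂x = [(-0.1)·(-105) − (-0.2)·(-45)] / 675 = +0.002222
∂h/∂y = [30·(-0.2) − 85·(-0.1)] / 675 = +0.003704
h(160, 155) = 407.3 + (+0.002222)·(90) + (+0.003704)·(25) = 407.3 +0.200 +0.093 = 407.593 m.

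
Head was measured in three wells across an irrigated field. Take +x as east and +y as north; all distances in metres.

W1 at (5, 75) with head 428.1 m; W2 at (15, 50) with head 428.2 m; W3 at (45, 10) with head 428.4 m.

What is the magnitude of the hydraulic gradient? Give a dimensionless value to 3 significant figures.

0.00404

Differences from W1: to W2 (Δx, Δy, Δh) = (10, -25, +0.1); to W3 = (40, -65, +0.3).
Determinant of the coordinate differences = 10·(-65) − 40·(-25) = 350.
∂h/∂x = [(+0.1)·(-65) − (+0.3)·(-25)] / 350 = +0.002857
∂h/∂y = [10·(+0.3) − 40·(+0.1)] / 350 = -0.002857
|∇h| = √(0.002857² + -0.002857²) = 0.00404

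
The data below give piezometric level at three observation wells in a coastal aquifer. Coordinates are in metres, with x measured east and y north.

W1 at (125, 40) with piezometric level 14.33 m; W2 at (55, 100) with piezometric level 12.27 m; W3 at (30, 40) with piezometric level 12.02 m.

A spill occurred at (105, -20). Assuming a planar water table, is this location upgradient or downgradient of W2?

Taking W1 as reference: W2−W1 = (-70, 60, -2.06); W3−W1 = (-95, 0, -2.31).
Solve a·Δx + b·Δy = Δh: det = (-70)·0 − (-95)·60 = 5700.
∂h/∂x = [(-2.06)·0 − (-2.31)·60] / 5700 = +0.02432
∂h/∂y = [(-70)·(-2.31) − (-95)·(-2.06)] / 5700 = -0.005965
Head at (105, -20) = 14.33 + (+0.02432)·(-20) + (-0.005965)·(-60) = 14.20 m.
That is higher than the 12.27 m at W2, so the point is upgradient.

upgradient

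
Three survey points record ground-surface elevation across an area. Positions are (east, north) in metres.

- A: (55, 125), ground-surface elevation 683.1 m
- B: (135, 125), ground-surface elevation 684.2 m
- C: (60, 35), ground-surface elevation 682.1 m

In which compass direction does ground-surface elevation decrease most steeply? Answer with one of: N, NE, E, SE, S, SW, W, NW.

SW

With z = a·x + b·y + c and A as origin, the differences give:
  80·a + 0·b = +1.1
  5·a + (-90)·b = -1.0
Eliminate b (×(-90) and ×0, subtract): -7200·a = -99.00 → a = ∂z/∂x = +0.01375
Back-substitute: b = ∂z/∂y = +0.01188.
Steepest decrease is along −∇f = (-0.01375 E, -0.01188 N) → southwest.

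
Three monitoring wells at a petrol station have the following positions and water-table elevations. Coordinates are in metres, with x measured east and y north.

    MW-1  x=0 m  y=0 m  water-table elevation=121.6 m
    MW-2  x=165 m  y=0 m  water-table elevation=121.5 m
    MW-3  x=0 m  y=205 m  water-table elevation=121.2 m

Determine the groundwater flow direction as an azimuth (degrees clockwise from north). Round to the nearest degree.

∂h/∂x = (121.5 − 121.6) / (165 − 0) = -0.0006061
∂h/∂y = (121.2 − 121.6) / (205 − 0) = -0.001951
Flow direction (−∇h) has components (+0.0006061 E, +0.001951 N).
Azimuth = atan2(E, N) = atan2(+0.0006061, +0.001951) = 17.3° ≈ 017°.

017°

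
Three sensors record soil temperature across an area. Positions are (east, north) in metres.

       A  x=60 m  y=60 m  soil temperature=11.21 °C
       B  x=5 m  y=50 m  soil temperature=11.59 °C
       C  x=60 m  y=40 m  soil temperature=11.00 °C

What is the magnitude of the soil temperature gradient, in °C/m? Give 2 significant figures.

0.014 °C/m

Taking A as reference: B−A = (-55, -10, +0.38); C−A = (0, -20, -0.21).
Solve a·Δx + b·Δy = ΔT: det = (-55)·(-20) − 0·(-10) = 1100.
∂T/∂x = [(+0.38)·(-20) − (-0.21)·(-10)] / 1100 = -0.008818
∂T/∂y = [(-55)·(-0.21) − 0·(+0.38)] / 1100 = +0.01050
|∇f| = √(-0.008818² + 0.01050²) = 0.01371 °C/m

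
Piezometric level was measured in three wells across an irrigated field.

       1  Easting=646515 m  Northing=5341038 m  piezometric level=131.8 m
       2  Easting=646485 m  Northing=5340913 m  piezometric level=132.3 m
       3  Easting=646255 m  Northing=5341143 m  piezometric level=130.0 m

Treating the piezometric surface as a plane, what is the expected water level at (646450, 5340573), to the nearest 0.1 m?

Differences from 1: to 2 (Δx, Δy, Δh) = (-30, -125, +0.5); to 3 = (-260, 105, -1.8).
Solve a·Δx + b·Δy = Δh: det = (-30)·105 − (-260)·(-125) = -35650.
∂h/∂x = [(+0.5)·105 − (-1.8)·(-125)] / -35650 = +0.004839
∂h/∂y = [(-30)·(-1.8) − (-260)·(+0.5)] / -35650 = -0.005161
h(646450, 5340573) = 131.8 + (+0.004839)·(-65) + (-0.005161)·(-465) = 131.8 -0.315 +2.400 = 133.885 m.

133.9 m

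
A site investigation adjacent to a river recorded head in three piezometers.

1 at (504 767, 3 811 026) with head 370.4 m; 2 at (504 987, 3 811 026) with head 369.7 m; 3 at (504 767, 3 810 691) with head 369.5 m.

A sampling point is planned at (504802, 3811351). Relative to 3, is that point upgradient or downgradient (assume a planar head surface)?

upgradient

∂h/∂x = (369.7 − 370.4) / (504987 − 504767) = -0.003182
∂h/∂y = (369.5 − 370.4) / (3810691 − 3811026) = +0.002687
Head at (504802, 3811351) = 370.4 + (-0.003182)·(35) + (+0.002687)·(325) = 371.16 m.
That is higher than the 369.5 m at 3, so the point is upgradient.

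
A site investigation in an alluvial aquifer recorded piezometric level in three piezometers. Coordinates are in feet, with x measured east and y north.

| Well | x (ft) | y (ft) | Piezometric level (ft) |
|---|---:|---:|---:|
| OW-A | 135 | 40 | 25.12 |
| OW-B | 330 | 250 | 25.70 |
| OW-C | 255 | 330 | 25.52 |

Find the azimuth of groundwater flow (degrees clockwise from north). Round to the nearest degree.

264°

With h = a·x + b·y + c and OW-A as origin, the differences give:
  195·a + 210·b = +0.58
  120·a + 290·b = +0.40
Eliminate b (×290 and ×210, subtract): 31350·a = 84.200 → a = ∂h/∂x = +0.002686
Back-substitute: b = ∂h/∂y = +0.0002679.
Flow direction (−∇h) has components (-0.002686 E, -0.0002679 N).
Azimuth = atan2(E, N) = atan2(-0.002686, -0.0002679) = 264.3° ≈ 264°.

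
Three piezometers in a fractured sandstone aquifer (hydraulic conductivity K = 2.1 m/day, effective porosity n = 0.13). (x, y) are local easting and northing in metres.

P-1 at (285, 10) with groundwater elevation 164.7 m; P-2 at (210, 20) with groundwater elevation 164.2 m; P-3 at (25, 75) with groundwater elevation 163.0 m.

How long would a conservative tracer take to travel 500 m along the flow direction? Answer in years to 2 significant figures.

12 years

With h = a·x + b·y + c and P-1 as origin, the differences give:
  (-75)·a + 10·b = -0.5
  (-260)·a + 65·b = -1.7
Eliminate b (×65 and ×10, subtract): -2275·a = -15.50 → a = ∂h/∂x = +0.006813
Back-substitute: b = ∂h/∂y = +0.001099.
|∇h| = √(0.006813² + 0.001099²) = 0.006901
Seepage velocity v = K·i/n = 2.1 × 0.006901 / 0.13 = 0.1115 m/day.
t = 500 / 0.1115 = 4484 days = 12.3 years.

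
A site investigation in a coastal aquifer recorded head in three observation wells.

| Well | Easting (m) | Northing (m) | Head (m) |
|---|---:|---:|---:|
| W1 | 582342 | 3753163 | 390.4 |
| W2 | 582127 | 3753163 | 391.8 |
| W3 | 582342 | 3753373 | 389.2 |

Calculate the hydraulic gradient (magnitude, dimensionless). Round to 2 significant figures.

∂h/∂x = (391.8 − 390.4) / (582127 − 582342) = -0.006512
∂h/∂y = (389.2 − 390.4) / (3753373 − 3753163) = -0.005714
|∇h| = √(-0.006512² + -0.005714²) = 0.008663

0.0087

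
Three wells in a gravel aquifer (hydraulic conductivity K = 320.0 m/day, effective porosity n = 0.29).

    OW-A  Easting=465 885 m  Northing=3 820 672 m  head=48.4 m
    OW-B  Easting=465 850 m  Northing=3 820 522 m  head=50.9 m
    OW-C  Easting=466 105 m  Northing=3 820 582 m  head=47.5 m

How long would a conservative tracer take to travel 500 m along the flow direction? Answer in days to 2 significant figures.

26 days

Differences from OW-A: to OW-B (Δx, Δy, Δh) = (-35, -150, +2.5); to OW-C = (220, -90, -0.9).
Determinant of the coordinate differences = (-35)·(-90) − 220·(-150) = 36150.
∂h/∂x = [(+2.5)·(-90) − (-0.9)·(-150)] / 36150 = -0.009959
∂h/∂y = [(-35)·(-0.9) − 220·(+2.5)] / 36150 = -0.01434
|∇h| = √(-0.009959² + -0.01434²) = 0.01746
Seepage velocity v = K·i/n = 320.0 × 0.01746 / 0.29 = 19.27 m/day.
t = 500 / 19.27 = 25.95 days.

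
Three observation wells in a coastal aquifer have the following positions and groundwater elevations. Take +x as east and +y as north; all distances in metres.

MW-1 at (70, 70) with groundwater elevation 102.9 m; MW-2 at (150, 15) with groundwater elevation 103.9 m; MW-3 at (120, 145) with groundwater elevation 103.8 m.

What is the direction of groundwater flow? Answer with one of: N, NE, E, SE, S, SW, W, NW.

W

With h = a·x + b·y + c and MW-1 as origin, the differences give:
  80·a + (-55)·b = +1.0
  50·a + 75·b = +0.9
Eliminate b (×75 and ×(-55), subtract): 8750·a = 124.50 → a = ∂h/∂x = +0.01423
Back-substitute: b = ∂h/∂y = +0.002514.
Flow = −∇h = (-0.01423 east, -0.002514 north), which points west.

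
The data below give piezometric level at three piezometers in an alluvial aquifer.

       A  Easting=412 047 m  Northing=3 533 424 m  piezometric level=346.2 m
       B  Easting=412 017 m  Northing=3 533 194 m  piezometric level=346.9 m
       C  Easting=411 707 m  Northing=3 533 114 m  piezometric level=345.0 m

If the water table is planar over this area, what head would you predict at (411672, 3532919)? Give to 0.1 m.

Taking A as reference: B−A = (-30, -230, +0.7); C−A = (-340, -310, -1.2).
Determinant of the coordinate differences = (-30)·(-310) − (-340)·(-230) = -68900.
∂h/∂x = [(+0.7)·(-310) − (-1.2)·(-230)] / -68900 = +0.007155
∂h/∂y = [(-30)·(-1.2) − (-340)·(+0.7)] / -68900 = -0.003977
h(411672, 3532919) = 346.2 + (+0.007155)·(-375) + (-0.003977)·(-505) = 346.2 -2.683 +2.008 = 345.525 m.

345.5 m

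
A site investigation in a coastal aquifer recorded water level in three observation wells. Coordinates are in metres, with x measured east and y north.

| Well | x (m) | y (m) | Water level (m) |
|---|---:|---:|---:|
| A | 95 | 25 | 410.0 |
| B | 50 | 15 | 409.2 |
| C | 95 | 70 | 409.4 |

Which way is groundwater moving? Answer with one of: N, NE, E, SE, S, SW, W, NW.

NW

Taking A as reference: B−A = (-45, -10, -0.8); C−A = (0, 45, -0.6).
Determinant of the coordinate differences = (-45)·45 − 0·(-10) = -2025.
∂h/∂x = [(-0.8)·45 − (-0.6)·(-10)] / -2025 = +0.02074
∂h/∂y = [(-45)·(-0.6) − 0·(-0.8)] / -2025 = -0.01333
Flow = −∇h = (-0.02074 east, +0.01333 north), which points northwest.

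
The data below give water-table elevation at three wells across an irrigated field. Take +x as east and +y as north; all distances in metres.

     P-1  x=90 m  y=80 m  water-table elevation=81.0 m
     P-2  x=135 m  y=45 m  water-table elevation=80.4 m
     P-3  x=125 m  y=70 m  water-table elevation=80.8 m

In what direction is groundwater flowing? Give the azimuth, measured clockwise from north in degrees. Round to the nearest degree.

Taking P-1 as reference: P-2−P-1 = (45, -35, -0.6); P-3−P-1 = (35, -10, -0.2).
Determinant of the coordinate differences = 45·(-10) − 35·(-35) = 775.
∂h/∂x = [(-0.6)·(-10) − (-0.2)·(-35)] / 775 = -0.001290
∂h/∂y = [45·(-0.2) − 35·(-0.6)] / 775 = +0.01548
Flow direction (−∇h) has components (+0.001290 E, -0.01548 N).
Azimuth = atan2(E, N) = atan2(+0.001290, -0.01548) = 175.2° ≈ 175°.

175°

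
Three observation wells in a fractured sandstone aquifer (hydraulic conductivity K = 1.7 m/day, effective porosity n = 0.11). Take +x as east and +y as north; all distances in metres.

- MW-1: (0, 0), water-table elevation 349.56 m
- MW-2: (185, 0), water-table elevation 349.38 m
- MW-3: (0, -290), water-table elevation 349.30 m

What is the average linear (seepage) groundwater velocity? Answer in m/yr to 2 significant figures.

∂h/∂x = (349.38 − 349.56) / (185 − 0) = -0.0009730
∂h/∂y = (349.30 − 349.56) / (-290 − 0) = +0.0008966
|∇h| = √(-0.0009730² + 0.0008966²) = 0.001323
Seepage velocity v = K·i/n = 1.7 × 0.001323 / 0.11 = 0.02045 m/day = 7.469 m/yr.

7.5 m/yr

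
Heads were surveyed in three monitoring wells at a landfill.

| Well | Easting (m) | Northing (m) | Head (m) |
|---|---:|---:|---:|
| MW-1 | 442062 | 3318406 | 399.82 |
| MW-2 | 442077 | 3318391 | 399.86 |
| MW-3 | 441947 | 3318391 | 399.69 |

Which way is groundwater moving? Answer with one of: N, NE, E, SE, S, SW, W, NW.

NW

Three-point gradient (reference MW-1): Δ to MW-2 = (15, -15, +0.04), Δ to MW-3 = (-115, -15, -0.13).
∂h/∂x = +0.001308, ∂h/∂y = -0.001359 (det = -1950).
Flow = −∇h = (-0.001308 east, +0.001359 north), which points northwest.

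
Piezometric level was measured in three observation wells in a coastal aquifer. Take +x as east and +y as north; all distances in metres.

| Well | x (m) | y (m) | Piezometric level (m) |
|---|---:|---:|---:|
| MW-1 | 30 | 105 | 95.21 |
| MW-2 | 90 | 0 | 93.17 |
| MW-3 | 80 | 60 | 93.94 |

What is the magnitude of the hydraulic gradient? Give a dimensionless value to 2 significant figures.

With h = a·x + b·y + c and MW-1 as origin, the differences give:
  60·a + (-105)·b = -2.04
  50·a + (-45)·b = -1.27
Eliminate b (×(-45) and ×(-105), subtract): 2550·a = -41.550 → a = ∂h/∂x = -0.01629
Back-substitute: b = ∂h/∂y = +0.01012.
|∇h| = √(-0.01629² + 0.01012²) = 0.01918

0.019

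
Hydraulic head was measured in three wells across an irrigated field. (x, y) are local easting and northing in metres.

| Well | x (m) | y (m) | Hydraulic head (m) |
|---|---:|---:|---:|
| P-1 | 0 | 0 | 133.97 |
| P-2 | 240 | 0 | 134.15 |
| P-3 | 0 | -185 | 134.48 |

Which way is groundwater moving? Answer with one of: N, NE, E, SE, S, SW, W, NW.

N

∂h/∂x = (134.15 − 133.97) / (240 − 0) = +0.0007500
∂h/∂y = (134.48 − 133.97) / (-185 − 0) = -0.002757
Flow = −∇h = (-0.0007500 east, +0.002757 north), which points north.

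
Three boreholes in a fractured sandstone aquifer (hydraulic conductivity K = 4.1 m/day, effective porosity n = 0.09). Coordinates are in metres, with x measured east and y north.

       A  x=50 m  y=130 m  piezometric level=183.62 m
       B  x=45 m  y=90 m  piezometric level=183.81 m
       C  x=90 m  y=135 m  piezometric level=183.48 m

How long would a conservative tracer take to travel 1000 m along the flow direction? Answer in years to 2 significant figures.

11 years

Taking A as reference: B−A = (-5, -40, +0.19); C−A = (40, 5, -0.14).
Solve a·Δx + b·Δy = Δh: det = (-5)·5 − 40·(-40) = 1575.
∂h/∂x = [(+0.19)·5 − (-0.14)·(-40)] / 1575 = -0.002952
∂h/∂y = [(-5)·(-0.14) − 40·(+0.19)] / 1575 = -0.004381
|∇h| = √(-0.002952² + -0.004381²) = 0.005283
Seepage velocity v = K·i/n = 4.1 × 0.005283 / 0.09 = 0.2407 m/day.
t = 1000 / 0.2407 = 4155 days = 11.4 years.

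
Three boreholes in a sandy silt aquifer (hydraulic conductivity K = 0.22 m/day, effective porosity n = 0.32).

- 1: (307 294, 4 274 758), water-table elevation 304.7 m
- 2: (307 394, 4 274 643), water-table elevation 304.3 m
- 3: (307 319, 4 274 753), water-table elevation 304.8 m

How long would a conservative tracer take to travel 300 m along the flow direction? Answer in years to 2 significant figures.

120 years

Three-point gradient (reference 1): Δ to 2 = (100, -115, -0.4), Δ to 3 = (25, -5, +0.1).
∂h/∂x = +0.005684, ∂h/∂y = +0.008421 (det = 2375).
|∇h| = √(0.005684² + 0.008421²) = 0.01016
Seepage velocity v = K·i/n = 0.22 × 0.01016 / 0.32 = 0.006985 m/day.
t = 300 / 0.006985 = 4.295e+04 days = 118 years.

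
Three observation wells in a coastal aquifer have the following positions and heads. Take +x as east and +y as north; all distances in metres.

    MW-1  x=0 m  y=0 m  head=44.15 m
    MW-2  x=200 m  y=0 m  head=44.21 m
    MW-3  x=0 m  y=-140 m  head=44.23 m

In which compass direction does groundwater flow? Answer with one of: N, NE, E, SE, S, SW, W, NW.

NW

∂h/∂x = (44.21 − 44.15) / (200 − 0) = +0.0003000
∂h/∂y = (44.23 − 44.15) / (-140 − 0) = -0.0005714
Flow = −∇h = (-0.0003000 east, +0.0005714 north), which points northwest.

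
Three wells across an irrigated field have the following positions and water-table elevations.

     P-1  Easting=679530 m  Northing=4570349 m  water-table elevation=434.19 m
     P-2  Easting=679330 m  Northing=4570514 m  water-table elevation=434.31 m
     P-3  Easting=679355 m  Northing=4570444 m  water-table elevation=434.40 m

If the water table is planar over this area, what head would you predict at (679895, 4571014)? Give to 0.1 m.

Differences from P-1: to P-2 (Δx, Δy, Δh) = (-200, 165, +0.12); to P-3 = (-175, 95, +0.21).
Solve a·Δx + b·Δy = Δh: det = (-200)·95 − (-175)·165 = 9875.
∂h/∂x = [(+0.12)·95 − (+0.21)·165] / 9875 = -0.002354
∂h/∂y = [(-200)·(+0.21) − (-175)·(+0.12)] / 9875 = -0.002127
h(679895, 4571014) = 434.19 + (-0.002354)·(365) + (-0.002127)·(665) = 434.19 -0.859 -1.414 = 431.916 m.

431.9 m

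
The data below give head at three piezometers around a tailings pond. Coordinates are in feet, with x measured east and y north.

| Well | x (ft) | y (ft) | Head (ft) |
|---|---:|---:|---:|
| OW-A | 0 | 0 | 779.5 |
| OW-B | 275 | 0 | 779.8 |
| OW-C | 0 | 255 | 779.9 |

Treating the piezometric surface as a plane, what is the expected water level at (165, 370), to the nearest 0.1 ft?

∂h/∂x = (779.8 − 779.5) / (275 − 0) = +0.001091
∂h/∂y = (779.9 − 779.5) / (255 − 0) = +0.001569
h(165, 370) = 779.5 + (+0.001091)·(165) + (+0.001569)·(370) = 779.5 +0.180 +0.580 = 780.260 ft.

780.3 ft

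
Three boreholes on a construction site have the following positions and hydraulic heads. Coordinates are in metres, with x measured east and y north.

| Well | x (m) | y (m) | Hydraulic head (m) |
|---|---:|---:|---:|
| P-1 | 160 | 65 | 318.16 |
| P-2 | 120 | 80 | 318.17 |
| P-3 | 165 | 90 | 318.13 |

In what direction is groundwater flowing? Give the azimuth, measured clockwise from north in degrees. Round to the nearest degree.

031°

Three-point gradient (reference P-1): Δ to P-2 = (-40, 15, +0.01), Δ to P-3 = (5, 25, -0.03).
∂h/∂x = -0.0006512, ∂h/∂y = -0.001070 (det = -1075).
Flow direction (−∇h) has components (+0.0006512 E, +0.001070 N).
Azimuth = atan2(E, N) = atan2(+0.0006512, +0.001070) = 31.3° ≈ 031°.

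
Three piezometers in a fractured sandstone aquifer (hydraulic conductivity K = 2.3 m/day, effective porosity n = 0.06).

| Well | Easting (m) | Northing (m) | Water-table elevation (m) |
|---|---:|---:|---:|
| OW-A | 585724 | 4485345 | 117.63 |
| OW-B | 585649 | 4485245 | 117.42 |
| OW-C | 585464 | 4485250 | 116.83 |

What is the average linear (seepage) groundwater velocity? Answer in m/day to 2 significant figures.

0.12 m/day

Differences from OW-A: to OW-B (Δx, Δy, Δh) = (-75, -100, -0.21); to OW-C = (-260, -95, -0.80).
Determinant of the coordinate differences = (-75)·(-95) − (-260)·(-100) = -18875.
∂h/∂x = [(-0.21)·(-95) − (-0.80)·(-100)] / -18875 = +0.003181
∂h/∂y = [(-75)·(-0.80) − (-260)·(-0.21)] / -18875 = -0.0002861
|∇h| = √(0.003181² + -0.0002861²) = 0.003194
Seepage velocity v = K·i/n = 2.3 × 0.003194 / 0.06 = 0.1224 m/day.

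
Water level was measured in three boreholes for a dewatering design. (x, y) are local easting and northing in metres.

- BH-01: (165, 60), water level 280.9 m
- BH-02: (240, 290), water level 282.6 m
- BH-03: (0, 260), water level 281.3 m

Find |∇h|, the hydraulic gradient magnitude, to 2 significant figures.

0.0075

Differences from BH-01: to BH-02 (Δx, Δy, Δh) = (75, 230, +1.7); to BH-03 = (-165, 200, +0.4).
Solve a·Δx + b·Δy = Δh: det = 75·200 − (-165)·230 = 52950.
∂h/∂x = [(+1.7)·200 − (+0.4)·230] / 52950 = +0.004684
∂h/∂y = [75·(+0.4) − (-165)·(+1.7)] / 52950 = +0.005864
|∇h| = √(0.004684² + 0.005864²) = 0.007505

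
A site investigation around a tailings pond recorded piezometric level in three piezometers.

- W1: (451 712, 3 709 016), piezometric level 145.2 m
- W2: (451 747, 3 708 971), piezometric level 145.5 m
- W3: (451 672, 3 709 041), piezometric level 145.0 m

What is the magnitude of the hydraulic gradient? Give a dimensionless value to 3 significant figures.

0.00564

Differences from W1: to W2 (Δx, Δy, Δh) = (35, -45, +0.3); to W3 = (-40, 25, -0.2).
Solve a·Δx + b·Δy = Δh: det = 35·25 − (-40)·(-45) = -925.
∂h/∂x = [(+0.3)·25 − (-0.2)·(-45)] / -925 = +0.001622
∂h/∂y = [35·(-0.2) − (-40)·(+0.3)] / -925 = -0.005405
|∇h| = √(0.001622² + -0.005405²) = 0.005643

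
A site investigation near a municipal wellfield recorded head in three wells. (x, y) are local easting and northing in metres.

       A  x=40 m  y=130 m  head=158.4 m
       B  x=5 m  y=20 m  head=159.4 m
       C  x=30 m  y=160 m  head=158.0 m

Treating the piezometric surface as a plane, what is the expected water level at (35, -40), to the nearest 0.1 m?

160.3 m

Taking A as reference: B−A = (-35, -110, +1.0); C−A = (-10, 30, -0.4).
Determinant of the coordinate differences = (-35)·30 − (-10)·(-110) = -2150.
∂h/∂x = [(+1.0)·30 − (-0.4)·(-110)] / -2150 = +0.006512
∂h/∂y = [(-35)·(-0.4) − (-10)·(+1.0)] / -2150 = -0.01116
h(35, -40) = 158.4 + (+0.006512)·(-5) + (-0.01116)·(-170) = 158.4 -0.033 +1.898 = 160.265 m.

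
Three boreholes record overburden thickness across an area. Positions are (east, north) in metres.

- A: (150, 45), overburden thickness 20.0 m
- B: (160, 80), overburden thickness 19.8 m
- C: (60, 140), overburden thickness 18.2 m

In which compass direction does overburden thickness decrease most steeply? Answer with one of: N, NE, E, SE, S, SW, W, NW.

NW

With d = a·x + b·y + c and A as origin, the differences give:
  10·a + 35·b = -0.2
  (-90)·a + 95·b = -1.8
Eliminate b (×95 and ×35, subtract): 4100·a = 44.00 → a = ∂d/∂x = +0.01073
Back-substitute: b = ∂d/∂y = -0.008780.
Steepest decrease is along −∇f = (-0.01073 E, +0.008780 N) → northwest.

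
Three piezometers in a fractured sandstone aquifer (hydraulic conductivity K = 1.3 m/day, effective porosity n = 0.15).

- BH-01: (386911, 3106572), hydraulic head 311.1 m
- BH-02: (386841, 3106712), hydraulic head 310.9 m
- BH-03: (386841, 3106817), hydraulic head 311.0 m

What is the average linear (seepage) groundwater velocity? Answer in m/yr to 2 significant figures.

15 m/yr

Taking BH-01 as reference: BH-02−BH-01 = (-70, 140, -0.2); BH-03−BH-01 = (-70, 245, -0.1).
Solve a·Δx + b·Δy = Δh: det = (-70)·245 − (-70)·140 = -7350.
∂h/∂x = [(-0.2)·245 − (-0.1)·140] / -7350 = +0.004762
∂h/∂y = [(-70)·(-0.1) − (-70)·(-0.2)] / -7350 = +0.0009524
|∇h| = √(0.004762² + 0.0009524²) = 0.004856
Seepage velocity v = K·i/n = 1.3 × 0.004856 / 0.15 = 0.04209 m/day = 15.37 m/yr.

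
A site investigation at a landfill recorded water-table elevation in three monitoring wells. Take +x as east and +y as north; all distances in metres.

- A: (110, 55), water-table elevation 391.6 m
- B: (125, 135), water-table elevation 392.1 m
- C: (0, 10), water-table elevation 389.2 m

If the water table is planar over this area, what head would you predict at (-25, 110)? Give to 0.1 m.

388.9 m

Differences from A: to B (Δx, Δy, Δh) = (15, 80, +0.5); to C = (-110, -45, -2.4).
Solve a·Δx + b·Δy = Δh: det = 15·(-45) − (-110)·80 = 8125.
∂h/∂x = [(+0.5)·(-45) − (-2.4)·80] / 8125 = +0.02086
∂h/∂y = [15·(-2.4) − (-110)·(+0.5)] / 8125 = +0.002338
h(-25, 110) = 391.6 + (+0.02086)·(-135) + (+0.002338)·(55) = 391.6 -2.816 +0.129 = 388.912 m.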